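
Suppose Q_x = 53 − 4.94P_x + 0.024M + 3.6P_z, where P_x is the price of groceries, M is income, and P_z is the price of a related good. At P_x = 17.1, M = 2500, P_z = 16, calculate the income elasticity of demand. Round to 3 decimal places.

0.697

Q_x = 53 − 4.94(17.1) + 0.024(2500) + 3.6(16) = 53 − 84.474 + 60 + 57.6 = 86.126.
∂Q_x/∂M = +0.024, so E_I = 0.024·(2500/86.126) ≈ 0.697.
E_I ∈ (0,1): normal good (necessity).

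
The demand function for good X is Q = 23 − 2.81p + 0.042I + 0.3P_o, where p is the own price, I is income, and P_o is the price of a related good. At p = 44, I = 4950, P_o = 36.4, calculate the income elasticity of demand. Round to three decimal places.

Evaluating quantity at (p, I, P_o) gives Q = 23 − 2.81(44) + 0.042(4950) + 0.3(36.4) = 23 − 123.64 + 207.9 + 10.92 = 118.18.
∂Q/∂I = +0.042, so E_I = 0.042·(4950/118.18) ≈ 1.759.
E_I > 1: normal good (luxury).

1.759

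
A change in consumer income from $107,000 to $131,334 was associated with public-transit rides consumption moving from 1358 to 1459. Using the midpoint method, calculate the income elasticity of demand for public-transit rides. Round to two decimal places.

%ΔQ = (1459 − 1358)/[(1358+1459)/2] = 101/1408.5 ≈ 0.0717.
%ΔI = (131,334 − 107,000)/[(107,000+131,334)/2] = 24334/119167 ≈ 0.2042.
E_I = %ΔQ/%ΔI ≈ 0.35.
E_I ∈ (0,1): normal good (necessity).

0.35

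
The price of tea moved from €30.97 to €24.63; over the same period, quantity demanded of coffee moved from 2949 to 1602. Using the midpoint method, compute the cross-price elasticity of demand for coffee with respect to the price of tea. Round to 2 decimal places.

2.60

%ΔQ_x = (1602 − 2949)/[(2949+1602)/2] = -1347/2275.5 ≈ -0.5920.
%ΔP_y = (24.63 − 30.97)/[(30.97+24.63)/2] ≈ -0.2281.
E_xy = -0.5920/-0.2281 ≈ 2.60.
E_xy > 0, so coffee and tea are substitutes.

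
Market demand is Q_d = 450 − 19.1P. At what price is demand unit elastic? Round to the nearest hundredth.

11.78

For linear demand Q_d = a − bP, E = −bP/(a − bP). |E| = 1 ⇒ bP = a − bP ⇒ P = a/(2b).
P = 450/(2·19.1) ≈ 11.78.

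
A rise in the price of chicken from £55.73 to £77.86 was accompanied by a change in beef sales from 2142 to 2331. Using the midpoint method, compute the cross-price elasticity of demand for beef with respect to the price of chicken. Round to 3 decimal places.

%ΔQ_x = (2331 − 2142)/[(2142+2331)/2] = 189/2236.5 ≈ 0.0845.
%ΔP_y = (77.86 − 55.73)/[(55.73+77.86)/2] ≈ 0.3313.
E_xy = 0.0845/0.3313 ≈ 0.255.
E_xy > 0, so beef and chicken are substitutes.

0.255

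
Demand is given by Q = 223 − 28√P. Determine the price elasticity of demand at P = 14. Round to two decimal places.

At P = 14, Q = 118.2336.
dQ/dP = −28/(2√P) = −28/(2·3.7417).
Point elasticity E = (dQ/dP)·(P/Q) = -3.7417 × 14/118.2336 ≈ -0.44.
|E| < 1, so demand is inelastic at this price.

-0.44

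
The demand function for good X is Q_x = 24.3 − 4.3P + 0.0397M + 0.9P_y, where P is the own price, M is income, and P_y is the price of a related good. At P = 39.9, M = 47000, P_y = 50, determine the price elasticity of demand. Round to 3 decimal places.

-0.097

Substituting, Q_x = 24.3 − 4.3(39.9) + 0.0397(47000) + 0.9(50) = 24.3 − 171.57 + 1865.9 + 45 = 1763.63.
∂Q_x/∂P = −4.3, so E_p = (−4.3)·(39.9/1763.63) ≈ -0.097.
|E_p| < 1: demand is inelastic.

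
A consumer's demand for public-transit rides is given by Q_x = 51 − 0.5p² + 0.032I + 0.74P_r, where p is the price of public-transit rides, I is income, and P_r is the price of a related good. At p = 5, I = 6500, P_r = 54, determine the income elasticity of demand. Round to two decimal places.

0.73

Evaluating quantity at (p, I, P_r) gives Q_x = 51 − 0.5(5)² + 0.032(6500) + 0.74(54) = 51 − 12.5 + 208 + 39.96 = 286.46.
∂Q_x/∂I = +0.032, so E_I = 0.032·(6500/286.46) ≈ 0.73.
E_I ∈ (0,1): normal good (necessity).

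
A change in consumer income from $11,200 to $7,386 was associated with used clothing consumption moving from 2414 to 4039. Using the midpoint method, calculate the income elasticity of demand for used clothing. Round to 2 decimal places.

%ΔQ = (4039 − 2414)/[(2414+4039)/2] = 1625/3226.5 ≈ 0.5036.
%ΔI = (7,386 − 11,200)/[(11,200+7,386)/2] = -3814/9293 ≈ -0.4104.
E_I = %ΔQ/%ΔI ≈ -1.23.
E_I < 0: inferior good.

-1.23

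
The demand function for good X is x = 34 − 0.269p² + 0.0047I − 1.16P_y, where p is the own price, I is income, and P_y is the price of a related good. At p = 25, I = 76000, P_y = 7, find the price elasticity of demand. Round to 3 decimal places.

x = 34 − 0.269(25)² + 0.0047(76000) − 1.16(7) = 34 − 168.125 + 357.2 − 8.12 = 214.955.
∂x/∂p = −2·0.269·p = -13.45, so E_p = -13.45·(25/214.955) ≈ -1.564.
|E_p| > 1: demand is elastic.

-1.564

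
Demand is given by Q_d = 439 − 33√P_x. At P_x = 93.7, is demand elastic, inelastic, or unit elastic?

elastic

At P_x = 93.7, Q_d = 119.5641.
dQ_d/dP_x = −33/(2√P_x) = −33/(2·9.6799).
Point elasticity E = (dQ_d/dP_x)·(P_x/Q_d) = -1.7046 × 93.7/119.5641 ≈ -1.336.
|E| ≈ 1.336 > 1, so demand is elastic.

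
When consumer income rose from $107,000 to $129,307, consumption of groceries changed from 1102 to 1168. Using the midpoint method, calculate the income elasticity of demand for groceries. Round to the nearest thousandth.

0.308

%ΔQ = (1168 − 1102)/[(1102+1168)/2] = 66/1135 ≈ 0.0581.
%ΔI = (129,307 − 107,000)/[(107,000+129,307)/2] = 22307/118153.5 ≈ 0.1888.
E_I = %ΔQ/%ΔI ≈ 0.308.
E_I ∈ (0,1): normal good (necessity).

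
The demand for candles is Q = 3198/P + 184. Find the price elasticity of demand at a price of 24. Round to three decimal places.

-0.420

At P = 24, Q = 317.25.
dQ/dP = −3198/P² = −5.5521.
Point elasticity E = (dQ/dP)·(P/Q) = -5.5521 × 24/317.25 ≈ -0.420.
|E| < 1, so demand is inelastic at this price.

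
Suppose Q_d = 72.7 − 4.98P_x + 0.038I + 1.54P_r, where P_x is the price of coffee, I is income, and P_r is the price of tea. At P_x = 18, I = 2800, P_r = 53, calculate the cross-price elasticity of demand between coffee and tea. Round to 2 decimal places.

0.48

First evaluate Q_d: 72.7 − 4.98(18) + 0.038(2800) + 1.54(53) = 72.7 − 89.64 + 106.4 + 81.62 = 171.08.
∂Q_d/∂P_r = +1.54, so E_xy = 1.54·(53/171.08) ≈ 0.48.
E_xy > 0: the goods are substitutes.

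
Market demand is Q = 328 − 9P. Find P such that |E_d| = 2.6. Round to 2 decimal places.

26.32

Set −bP/(a − bP) = −2.6 ⇒ bP = 2.6(a − bP) ⇒ bP(1+2.6) = 2.6·a.
P = 2.6·328/(9·3.6) ≈ 26.32.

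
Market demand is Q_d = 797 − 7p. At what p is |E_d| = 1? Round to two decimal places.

56.93

For linear demand Q_d = a − bp, E = −bp/(a − bp). |E| = 1 ⇒ bp = a − bp ⇒ p = a/(2b).
p = 797/(2·7) ≈ 56.93.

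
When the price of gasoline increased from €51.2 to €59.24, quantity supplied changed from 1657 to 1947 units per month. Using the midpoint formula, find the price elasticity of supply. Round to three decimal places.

1.105

%ΔQ = (1947 − 1657)/[(1657 + 1947)/2] = 290/1802 ≈ 0.1609.
%ΔP = (59.24 − 51.2)/[(51.2 + 59.24)/2] = 8.04/55.22 ≈ 0.1456.
Arc elasticity E = %ΔQ/%ΔP ≈ 0.1609/0.1456 ≈ 1.105.
|E| > 1: supply is elastic over this range.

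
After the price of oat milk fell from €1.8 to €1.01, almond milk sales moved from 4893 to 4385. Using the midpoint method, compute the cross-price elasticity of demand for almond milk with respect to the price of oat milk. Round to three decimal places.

0.195

%ΔQ_x = (4385 − 4893)/[(4893+4385)/2] = -508/4639 ≈ -0.1095.
%ΔP_y = (1.01 − 1.8)/[(1.8+1.01)/2] ≈ -0.5623.
E_xy = -0.1095/-0.5623 ≈ 0.195.
E_xy > 0, so almond milk and oat milk are substitutes.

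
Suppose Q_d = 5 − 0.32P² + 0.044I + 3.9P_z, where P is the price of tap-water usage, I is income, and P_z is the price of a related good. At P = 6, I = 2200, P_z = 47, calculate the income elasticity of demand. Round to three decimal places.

Evaluating quantity at (P, I, P_z) gives Q_d = 5 − 0.32(6)² + 0.044(2200) + 3.9(47) = 5 − 11.52 + 96.8 + 183.3 = 273.58.
∂Q_d/∂I = +0.044, so E_I = 0.044·(2200/273.58) ≈ 0.354.
E_I ∈ (0,1): normal good (necessity).

0.354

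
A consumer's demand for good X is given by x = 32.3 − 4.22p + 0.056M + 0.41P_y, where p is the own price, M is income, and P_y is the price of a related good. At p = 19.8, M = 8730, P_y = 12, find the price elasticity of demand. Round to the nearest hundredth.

-0.19

First evaluate x: 32.3 − 4.22(19.8) + 0.056(8730) + 0.41(12) = 32.3 − 83.556 + 488.88 + 4.92 = 442.544.
∂x/∂p = −4.22, so E_p = (−4.22)·(19.8/442.544) ≈ -0.19.
|E_p| < 1: demand is inelastic.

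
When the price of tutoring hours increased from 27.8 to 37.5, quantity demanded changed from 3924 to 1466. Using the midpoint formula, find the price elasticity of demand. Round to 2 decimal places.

-3.07

%ΔQ = (1466 − 3924)/[(3924 + 1466)/2] = -2458/2695 ≈ -0.9121.
%ΔP = (37.5 − 27.8)/[(27.8 + 37.5)/2] = 9.7/32.65 ≈ 0.2971.
Arc elasticity E = %ΔQ/%ΔP ≈ -0.9121/0.2971 ≈ -3.07.
|E| > 1: demand is elastic over this range.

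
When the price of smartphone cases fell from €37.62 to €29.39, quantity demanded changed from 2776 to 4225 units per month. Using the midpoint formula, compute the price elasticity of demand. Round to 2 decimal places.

%ΔQ = (4225 − 2776)/[(2776 + 4225)/2] = 1449/3500.5 ≈ 0.4139.
%ΔP = (29.39 − 37.62)/[(37.62 + 29.39)/2] = -8.23/33.505 ≈ -0.2456.
Arc elasticity E = %ΔQ/%ΔP ≈ 0.4139/-0.2456 ≈ -1.69.
|E| > 1: demand is elastic over this range.

-1.69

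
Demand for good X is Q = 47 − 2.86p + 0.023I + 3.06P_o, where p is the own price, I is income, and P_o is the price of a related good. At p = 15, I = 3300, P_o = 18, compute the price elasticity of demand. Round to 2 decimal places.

Substituting, Q = 47 − 2.86(15) + 0.023(3300) + 3.06(18) = 47 − 42.9 + 75.9 + 55.08 = 135.08.
∂Q/∂p = −2.86, so E_p = (−2.86)·(15/135.08) ≈ -0.32.
|E_p| < 1: demand is inelastic.

-0.32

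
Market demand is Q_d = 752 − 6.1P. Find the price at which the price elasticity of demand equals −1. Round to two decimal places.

For linear demand Q_d = a − bP, E = −bP/(a − bP). |E| = 1 ⇒ bP = a − bP ⇒ P = a/(2b).
P = 752/(2·6.1) ≈ 61.64.

61.64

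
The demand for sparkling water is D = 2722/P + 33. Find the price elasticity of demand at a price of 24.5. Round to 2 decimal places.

At P = 24.5, D = 144.102.
dD/dP = −2722/P² = −4.5348.
Point elasticity E = (dD/dP)·(P/D) = -4.5348 × 24.5/144.102 ≈ -0.77.
|E| < 1, so demand is inelastic at this price.

-0.77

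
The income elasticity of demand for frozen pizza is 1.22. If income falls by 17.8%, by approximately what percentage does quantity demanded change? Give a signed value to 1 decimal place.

%ΔQ ≈ E × %ΔI = (1.22) × (-17.8%) ≈ -21.7%.

-21.7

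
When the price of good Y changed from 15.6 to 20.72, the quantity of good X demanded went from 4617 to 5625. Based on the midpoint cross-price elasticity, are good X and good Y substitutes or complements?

substitutes

%ΔQ_x = (5625 − 4617)/[(4617+5625)/2] = 1008/5121 ≈ 0.1968.
%ΔP_y = (20.72 − 15.6)/[(15.6+20.72)/2] ≈ 0.2819.
E_xy = 0.1968/0.2819 ≈ 0.698.
E_xy > 0, so the goods are substitutes.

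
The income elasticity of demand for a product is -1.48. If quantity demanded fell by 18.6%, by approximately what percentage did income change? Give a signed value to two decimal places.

12.57

%ΔQ ≈ E × %ΔI ⇒ %ΔI = %ΔQ / E = (-18.6%)/(-1.48) ≈ 12.57%.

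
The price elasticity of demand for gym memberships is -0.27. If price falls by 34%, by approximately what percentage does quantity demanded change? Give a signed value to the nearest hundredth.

%ΔQ ≈ E × %ΔP = (-0.27) × (-34%) = 9.18%.

9.18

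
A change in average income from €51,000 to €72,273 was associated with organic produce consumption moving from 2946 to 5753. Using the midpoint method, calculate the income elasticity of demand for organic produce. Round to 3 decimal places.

1.870

%ΔQ = (5753 − 2946)/[(2946+5753)/2] = 2807/4349.5 ≈ 0.6454.
%ΔM = (72,273 − 51,000)/[(51,000+72,273)/2] = 21273/61636.5 ≈ 0.3451.
E_I = %ΔQ/%ΔM ≈ 1.870.
E_I > 1: normal good (luxury).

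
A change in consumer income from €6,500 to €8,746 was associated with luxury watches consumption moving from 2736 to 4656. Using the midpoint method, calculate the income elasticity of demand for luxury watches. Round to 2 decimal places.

1.76

%ΔQ = (4656 − 2736)/[(2736+4656)/2] = 1920/3696 ≈ 0.5195.
%ΔI = (8,746 − 6,500)/[(6,500+8,746)/2] = 2246/7623 ≈ 0.2946.
E_I = %ΔQ/%ΔI ≈ 1.76.
E_I > 1: normal good (luxury).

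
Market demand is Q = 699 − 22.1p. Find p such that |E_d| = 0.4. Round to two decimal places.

Set −bp/(a − bp) = −0.4 ⇒ bp = 0.4(a − bp) ⇒ bp(1+0.4) = 0.4·a.
p = 0.4·699/(22.1·1.4) ≈ 9.04.

9.04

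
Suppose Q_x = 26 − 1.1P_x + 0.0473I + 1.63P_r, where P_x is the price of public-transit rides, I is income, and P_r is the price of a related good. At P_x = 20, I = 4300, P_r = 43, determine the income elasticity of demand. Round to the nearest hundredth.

At the given point, Q_x = 26 − 1.1(20) + 0.0473(4300) + 1.63(43) = 26 − 22 + 203.39 + 70.09 = 277.48.
∂Q_x/∂I = +0.0473, so E_I = 0.0473·(4300/277.48) ≈ 0.73.
E_I ∈ (0,1): normal good (necessity).

0.73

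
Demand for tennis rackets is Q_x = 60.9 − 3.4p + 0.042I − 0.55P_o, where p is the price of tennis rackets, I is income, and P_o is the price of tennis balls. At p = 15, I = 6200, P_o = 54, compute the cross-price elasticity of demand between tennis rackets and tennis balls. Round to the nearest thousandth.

-0.123

At the given point, Q_x = 60.9 − 3.4(15) + 0.042(6200) − 0.55(54) = 60.9 − 51 + 260.4 − 29.7 = 240.6.
∂Q_x/∂P_o = −0.55, so E_xy = -0.55·(54/240.6) ≈ -0.123.
E_xy < 0: the goods are complements.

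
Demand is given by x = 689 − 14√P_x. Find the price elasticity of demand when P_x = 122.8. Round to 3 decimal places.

-0.145

At P_x = 122.8, x = 533.8588.
dx/dP_x = −14/(2√P_x) = −14/(2·11.0815).
Point elasticity E = (dx/dP_x)·(P_x/x) = -0.6317 × 122.8/533.8588 ≈ -0.145.
|E| < 1, so demand is inelastic at this price.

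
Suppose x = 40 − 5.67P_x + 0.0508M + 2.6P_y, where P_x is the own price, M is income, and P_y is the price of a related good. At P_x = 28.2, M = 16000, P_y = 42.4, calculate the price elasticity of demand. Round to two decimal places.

-0.20

First evaluate x: 40 − 5.67(28.2) + 0.0508(16000) + 2.6(42.4) = 40 − 159.894 + 812.8 + 110.24 = 803.146.
∂x/∂P_x = −5.67, so E_p = (−5.67)·(28.2/803.146) ≈ -0.20.
|E_p| < 1: demand is inelastic.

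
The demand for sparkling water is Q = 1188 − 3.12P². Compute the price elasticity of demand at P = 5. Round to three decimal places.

At P = 5, Q = 1110.
dQ/dP = −2·3.12·P = −31.2.
Point elasticity E = (dQ/dP)·(P/Q) = -31.2 × 5/1110 ≈ -0.141.
|E| < 1, so demand is inelastic at this price.

-0.141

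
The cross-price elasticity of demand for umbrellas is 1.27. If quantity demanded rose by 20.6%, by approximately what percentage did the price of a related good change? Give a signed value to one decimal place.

16.2

%ΔQ ≈ E × %ΔP_y ⇒ %ΔP_y = %ΔQ / E = (20.6%)/(1.27) ≈ 16.2%.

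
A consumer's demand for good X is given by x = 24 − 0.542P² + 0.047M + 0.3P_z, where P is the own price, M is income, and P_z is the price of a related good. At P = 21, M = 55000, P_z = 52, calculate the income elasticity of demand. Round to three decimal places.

1.084

Substituting, x = 24 − 0.542(21)² + 0.047(55000) + 0.3(52) = 24 − 239.022 + 2585 + 15.6 = 2385.578.
∂x/∂M = +0.047, so E_I = 0.047·(55000/2385.578) ≈ 1.084.
E_I > 1: normal good (luxury).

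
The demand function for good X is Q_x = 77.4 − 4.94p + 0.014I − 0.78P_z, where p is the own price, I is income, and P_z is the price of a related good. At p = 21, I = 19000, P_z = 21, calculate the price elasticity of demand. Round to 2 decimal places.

Q_x = 77.4 − 4.94(21) + 0.014(19000) − 0.78(21) = 77.4 − 103.74 + 266 − 16.38 = 223.28.
∂Q_x/∂p = −4.94, so E_p = (−4.94)·(21/223.28) ≈ -0.46.
|E_p| < 1: demand is inelastic.

-0.46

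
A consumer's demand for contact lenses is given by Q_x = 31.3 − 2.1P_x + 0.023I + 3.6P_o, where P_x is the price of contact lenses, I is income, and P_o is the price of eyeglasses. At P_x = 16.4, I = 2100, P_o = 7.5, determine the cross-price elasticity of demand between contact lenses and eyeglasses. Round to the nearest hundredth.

0.37

Q_x = 31.3 − 2.1(16.4) + 0.023(2100) + 3.6(7.5) = 31.3 − 34.44 + 48.3 + 27 = 72.16.
∂Q_x/∂P_o = +3.6, so E_xy = 3.6·(7.5/72.16) ≈ 0.37.
E_xy > 0: the goods are substitutes.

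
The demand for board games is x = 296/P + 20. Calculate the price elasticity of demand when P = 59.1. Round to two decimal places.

At P = 59.1, x = 25.0085.
dx/dP = −296/P² = −0.0847.
Point elasticity E = (dx/dP)·(P/x) = -0.0847 × 59.1/25.0085 ≈ -0.20.
|E| < 1, so demand is inelastic at this price.

-0.20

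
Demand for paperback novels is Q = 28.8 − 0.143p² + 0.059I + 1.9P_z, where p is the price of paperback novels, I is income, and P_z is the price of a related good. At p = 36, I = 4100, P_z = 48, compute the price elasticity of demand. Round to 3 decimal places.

-2.099

First evaluate Q: 28.8 − 0.143(36)² + 0.059(4100) + 1.9(48) = 28.8 − 185.328 + 241.9 + 91.2 = 176.572.
∂Q/∂p = −2·0.143·p = -10.296, so E_p = -10.296·(36/176.572) ≈ -2.099.
|E_p| > 1: demand is elastic.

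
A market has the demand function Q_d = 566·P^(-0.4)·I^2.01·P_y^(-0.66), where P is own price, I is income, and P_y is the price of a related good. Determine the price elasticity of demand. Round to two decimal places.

-0.40

For a Cobb–Douglas (constant-elasticity) form Q_d = A·P^α·…, the elasticity with respect to P equals the exponent α at every point.
Here the exponent on P is -0.4, so the price elasticity of demand is -0.40.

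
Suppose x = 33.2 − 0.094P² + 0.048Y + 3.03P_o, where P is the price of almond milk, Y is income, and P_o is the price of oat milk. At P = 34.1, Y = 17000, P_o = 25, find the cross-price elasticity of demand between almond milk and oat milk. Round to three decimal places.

0.093

At the given point, x = 33.2 − 0.094(34.1)² + 0.048(17000) + 3.03(25) = 33.2 − 109.3041 + 816 + 75.75 = 815.6459.
∂x/∂P_o = +3.03, so E_xy = 3.03·(25/815.6459) ≈ 0.093.
E_xy > 0: the goods are substitutes.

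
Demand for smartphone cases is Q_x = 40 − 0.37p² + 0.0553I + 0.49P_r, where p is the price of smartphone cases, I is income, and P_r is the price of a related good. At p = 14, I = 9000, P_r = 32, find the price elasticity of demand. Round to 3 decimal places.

-0.302

At the given point, Q_x = 40 − 0.37(14)² + 0.0553(9000) + 0.49(32) = 40 − 72.52 + 497.7 + 15.68 = 480.86.
∂Q_x/∂p = −2·0.37·p = -10.36, so E_p = -10.36·(14/480.86) ≈ -0.302.
|E_p| < 1: demand is inelastic.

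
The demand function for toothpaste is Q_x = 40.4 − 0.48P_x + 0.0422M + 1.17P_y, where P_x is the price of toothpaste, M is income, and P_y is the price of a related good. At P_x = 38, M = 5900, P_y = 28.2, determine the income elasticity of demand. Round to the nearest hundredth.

0.82

Evaluating quantity at (P_x, M, P_y) gives Q_x = 40.4 − 0.48(38) + 0.0422(5900) + 1.17(28.2) = 40.4 − 18.24 + 248.98 + 32.994 = 304.134.
∂Q_x/∂M = +0.0422, so E_I = 0.0422·(5900/304.134) ≈ 0.82.
E_I ∈ (0,1): normal good (necessity).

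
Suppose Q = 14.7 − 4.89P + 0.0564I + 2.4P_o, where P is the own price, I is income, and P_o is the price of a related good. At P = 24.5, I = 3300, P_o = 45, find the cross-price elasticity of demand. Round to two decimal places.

0.57

Q = 14.7 − 4.89(24.5) + 0.0564(3300) + 2.4(45) = 14.7 − 119.805 + 186.12 + 108 = 189.015.
∂Q/∂P_o = +2.4, so E_xy = 2.4·(45/189.015) ≈ 0.57.
E_xy > 0: the goods are substitutes.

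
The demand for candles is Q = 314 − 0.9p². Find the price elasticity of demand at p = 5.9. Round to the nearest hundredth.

-0.22

At p = 5.9, Q = 282.671.
dQ/dp = −2·0.9·p = −10.62.
Point elasticity E = (dQ/dp)·(p/Q) = -10.62 × 5.9/282.671 ≈ -0.22.
|E| < 1, so demand is inelastic at this price.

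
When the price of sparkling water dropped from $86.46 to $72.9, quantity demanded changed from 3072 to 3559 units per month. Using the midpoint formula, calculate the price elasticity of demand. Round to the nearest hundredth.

%Δq = (3559 − 3072)/[(3072 + 3559)/2] = 487/3315.5 ≈ 0.1469.
%Δp = (72.9 − 86.46)/[(86.46 + 72.9)/2] = -13.56/79.68 ≈ -0.1702.
Arc elasticity E = %Δq/%Δp ≈ 0.1469/-0.1702 ≈ -0.86.
|E| < 1: demand is inelastic over this range.

-0.86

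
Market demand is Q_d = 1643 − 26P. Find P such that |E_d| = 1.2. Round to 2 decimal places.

Set −bP/(a − bP) = −1.2 ⇒ bP = 1.2(a − bP) ⇒ bP(1+1.2) = 1.2·a.
P = 1.2·1643/(26·2.2) ≈ 34.47.

34.47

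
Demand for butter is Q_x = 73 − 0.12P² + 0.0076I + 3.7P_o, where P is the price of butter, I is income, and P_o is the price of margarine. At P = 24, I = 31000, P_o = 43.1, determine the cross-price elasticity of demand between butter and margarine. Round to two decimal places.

Substituting, Q_x = 73 − 0.12(24)² + 0.0076(31000) + 3.7(43.1) = 73 − 69.12 + 235.6 + 159.47 = 398.95.
∂Q_x/∂P_o = +3.7, so E_xy = 3.7·(43.1/398.95) ≈ 0.40.
E_xy > 0: the goods are substitutes.

0.40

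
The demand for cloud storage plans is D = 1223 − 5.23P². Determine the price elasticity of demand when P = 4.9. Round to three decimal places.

-0.229

At P = 4.9, D = 1097.4277.
dD/dP = −2·5.23·P = −51.254.
Point elasticity E = (dD/dP)·(P/D) = -51.254 × 4.9/1097.4277 ≈ -0.229.
|E| < 1, so demand is inelastic at this price.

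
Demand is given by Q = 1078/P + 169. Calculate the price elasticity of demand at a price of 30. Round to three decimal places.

At P = 30, Q = 204.9333.
dQ/dP = −1078/P² = −1.1978.
Point elasticity E = (dQ/dP)·(P/Q) = -1.1978 × 30/204.9333 ≈ -0.175.
|E| < 1, so demand is inelastic at this price.

-0.175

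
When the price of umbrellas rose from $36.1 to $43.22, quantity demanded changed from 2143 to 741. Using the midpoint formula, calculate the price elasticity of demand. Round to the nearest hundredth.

%Δq = (741 − 2143)/[(2143 + 741)/2] = -1402/1442 ≈ -0.9723.
%Δp = (43.22 − 36.1)/[(36.1 + 43.22)/2] = 7.12/39.66 ≈ 0.1795.
Arc elasticity E = %Δq/%Δp ≈ -0.9723/0.1795 ≈ -5.42.
|E| > 1: demand is elastic over this range.

-5.42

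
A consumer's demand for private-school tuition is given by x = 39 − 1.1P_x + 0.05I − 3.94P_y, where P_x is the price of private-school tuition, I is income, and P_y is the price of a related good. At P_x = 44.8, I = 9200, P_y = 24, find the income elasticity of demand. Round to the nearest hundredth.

Evaluating quantity at (P_x, I, P_y) gives x = 39 − 1.1(44.8) + 0.05(9200) − 3.94(24) = 39 − 49.28 + 460 − 94.56 = 355.16.
∂x/∂I = +0.05, so E_I = 0.05·(9200/355.16) ≈ 1.30.
E_I > 1: normal good (luxury).

1.30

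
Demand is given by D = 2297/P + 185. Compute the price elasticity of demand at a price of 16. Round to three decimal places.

-0.437

At P = 16, D = 328.5625.
dD/dP = −2297/P² = −8.9727.
Point elasticity E = (dD/dP)·(P/D) = -8.9727 × 16/328.5625 ≈ -0.437.
|E| < 1, so demand is inelastic at this price.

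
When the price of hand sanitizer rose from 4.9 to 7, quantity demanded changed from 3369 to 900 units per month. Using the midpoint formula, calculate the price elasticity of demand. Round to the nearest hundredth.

-3.28

%Δq = (900 − 3369)/[(3369 + 900)/2] = -2469/2134.5 ≈ -1.1567.
%ΔP = (7 − 4.9)/[(4.9 + 7)/2] = 2.1/5.95 ≈ 0.3529.
Arc elasticity E = %Δq/%ΔP ≈ -1.1567/0.3529 ≈ -3.28.
|E| > 1: demand is elastic over this range.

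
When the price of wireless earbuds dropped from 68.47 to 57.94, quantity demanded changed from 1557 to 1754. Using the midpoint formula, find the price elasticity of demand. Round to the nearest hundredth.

-0.71

%ΔQ = (1754 − 1557)/[(1557 + 1754)/2] = 197/1655.5 ≈ 0.1190.
%Δp = (57.94 − 68.47)/[(68.47 + 57.94)/2] = -10.53/63.205 ≈ -0.1666.
Arc elasticity E = %ΔQ/%Δp ≈ 0.1190/-0.1666 ≈ -0.71.
|E| < 1: demand is inelastic over this range.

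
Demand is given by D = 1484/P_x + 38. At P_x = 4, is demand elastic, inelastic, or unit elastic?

inelastic

At P_x = 4, D = 409.
dD/dP_x = −1484/P_x² = −92.75.
Point elasticity E = (dD/dP_x)·(P_x/D) = -92.75 × 4/409 ≈ -0.907.
|E| ≈ 0.907 < 1, so demand is inelastic.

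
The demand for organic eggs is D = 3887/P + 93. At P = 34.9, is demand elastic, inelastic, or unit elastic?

At P = 34.9, D = 204.3754.
dD/dP = −3887/P² = −3.1913.
Point elasticity E = (dD/dP)·(P/D) = -3.1913 × 34.9/204.3754 ≈ -0.545.
|E| ≈ 0.545 < 1, so demand is inelastic.

inelastic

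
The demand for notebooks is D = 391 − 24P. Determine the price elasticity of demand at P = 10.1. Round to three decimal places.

At P = 10.1, D = 148.6.
dD/dP = −24.
Point elasticity E = (dD/dP)·(P/D) = -24 × 10.1/148.6 ≈ -1.631.
|E| > 1, so demand is elastic at this price.

-1.631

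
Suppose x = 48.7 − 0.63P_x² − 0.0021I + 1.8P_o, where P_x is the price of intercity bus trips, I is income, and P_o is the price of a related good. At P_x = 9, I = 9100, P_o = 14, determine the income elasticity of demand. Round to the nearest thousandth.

Evaluating quantity at (P_x, I, P_o) gives x = 48.7 − 0.63(9)² − 0.0021(9100) + 1.8(14) = 48.7 − 51.03 − 19.11 + 25.2 = 3.76.
∂x/∂I = −0.0021, so E_I = -0.0021·(9100/3.76) ≈ -5.082.
E_I < 0: inferior good.

-5.082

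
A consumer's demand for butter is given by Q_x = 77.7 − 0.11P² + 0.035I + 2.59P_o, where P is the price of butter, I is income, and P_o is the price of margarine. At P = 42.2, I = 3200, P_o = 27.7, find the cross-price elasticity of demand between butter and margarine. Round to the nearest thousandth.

Q_x = 77.7 − 0.11(42.2)² + 0.035(3200) + 2.59(27.7) = 77.7 − 195.8924 + 112 + 71.743 = 65.5506.
∂Q_x/∂P_o = +2.59, so E_xy = 2.59·(27.7/65.5506) ≈ 1.094.
E_xy > 0: the goods are substitutes.

1.094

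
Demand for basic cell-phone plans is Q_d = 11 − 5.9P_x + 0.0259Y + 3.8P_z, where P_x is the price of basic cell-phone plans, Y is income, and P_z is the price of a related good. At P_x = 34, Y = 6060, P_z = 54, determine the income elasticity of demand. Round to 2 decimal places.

0.91

First evaluate Q_d: 11 − 5.9(34) + 0.0259(6060) + 3.8(54) = 11 − 200.6 + 156.954 + 205.2 = 172.554.
∂Q_d/∂Y = +0.0259, so E_I = 0.0259·(6060/172.554) ≈ 0.91.
E_I ∈ (0,1): normal good (necessity).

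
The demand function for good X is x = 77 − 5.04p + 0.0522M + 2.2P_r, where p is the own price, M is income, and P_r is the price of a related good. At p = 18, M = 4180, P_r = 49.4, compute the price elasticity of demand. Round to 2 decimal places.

-0.29

First evaluate x: 77 − 5.04(18) + 0.0522(4180) + 2.2(49.4) = 77 − 90.72 + 218.196 + 108.68 = 313.156.
∂x/∂p = −5.04, so E_p = (−5.04)·(18/313.156) ≈ -0.29.
|E_p| < 1: demand is inelastic.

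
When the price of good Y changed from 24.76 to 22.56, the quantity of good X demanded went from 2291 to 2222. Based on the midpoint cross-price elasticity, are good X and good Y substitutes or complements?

substitutes

%ΔQ_x = (2222 − 2291)/[(2291+2222)/2] = -69/2256.5 ≈ -0.0306.
%ΔP_y = (22.56 − 24.76)/[(24.76+22.56)/2] ≈ -0.0930.
E_xy = -0.0306/-0.0930 ≈ 0.329.
E_xy > 0, so the goods are substitutes.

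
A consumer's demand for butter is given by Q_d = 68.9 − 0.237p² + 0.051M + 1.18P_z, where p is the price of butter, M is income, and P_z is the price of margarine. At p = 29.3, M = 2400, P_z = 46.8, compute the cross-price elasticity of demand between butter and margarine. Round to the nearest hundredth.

1.28

Substituting, Q_d = 68.9 − 0.237(29.3)² + 0.051(2400) + 1.18(46.8) = 68.9 − 203.4621 + 122.4 + 55.224 = 43.0619.
∂Q_d/∂P_z = +1.18, so E_xy = 1.18·(46.8/43.0619) ≈ 1.28.
E_xy > 0: the goods are substitutes.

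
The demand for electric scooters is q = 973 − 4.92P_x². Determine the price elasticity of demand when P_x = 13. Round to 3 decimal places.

At P_x = 13, q = 141.52.
dq/dP_x = −2·4.92·P_x = −127.92.
Point elasticity E = (dq/dP_x)·(P_x/q) = -127.92 × 13/141.52 ≈ -11.751.
|E| > 1, so demand is elastic at this price.

-11.751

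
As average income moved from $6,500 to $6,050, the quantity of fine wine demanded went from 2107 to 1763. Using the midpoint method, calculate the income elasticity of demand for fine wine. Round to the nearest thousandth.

2.479

%ΔQ = (1763 − 2107)/[(2107+1763)/2] = -344/1935 ≈ -0.1778.
%ΔI = (6,050 − 6,500)/[(6,500+6,050)/2] = -450/6275 ≈ -0.0717.
E_I = %ΔQ/%ΔI ≈ 2.479.
E_I > 1: normal good (luxury).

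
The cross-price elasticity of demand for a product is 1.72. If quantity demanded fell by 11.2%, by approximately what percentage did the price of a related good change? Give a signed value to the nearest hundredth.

%ΔQ ≈ E × %ΔP_y ⇒ %ΔP_y = %ΔQ / E = (-11.2%)/(1.72) ≈ -6.51%.

-6.51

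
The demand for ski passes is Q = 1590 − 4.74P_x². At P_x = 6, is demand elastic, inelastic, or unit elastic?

inelastic

At P_x = 6, Q = 1419.36.
dQ/dP_x = −2·4.74·P_x = −56.88.
Point elasticity E = (dQ/dP_x)·(P_x/Q) = -56.88 × 6/1419.36 ≈ -0.240.
|E| ≈ 0.240 < 1, so demand is inelastic.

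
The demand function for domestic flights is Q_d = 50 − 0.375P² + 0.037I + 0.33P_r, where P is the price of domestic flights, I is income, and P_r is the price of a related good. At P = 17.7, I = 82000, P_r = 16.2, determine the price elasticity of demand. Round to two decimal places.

-0.08

At the given point, Q_d = 50 − 0.375(17.7)² + 0.037(82000) + 0.33(16.2) = 50 − 117.4838 + 3034 + 5.346 = 2971.8623.
∂Q_d/∂P = −2·0.375·P = -13.275, so E_p = -13.275·(17.7/2971.8623) ≈ -0.08.
|E_p| < 1: demand is inelastic.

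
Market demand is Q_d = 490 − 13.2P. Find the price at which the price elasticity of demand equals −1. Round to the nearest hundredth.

For linear demand Q_d = a − bP, E = −bP/(a − bP). |E| = 1 ⇒ bP = a − bP ⇒ P = a/(2b).
P = 490/(2·13.2) ≈ 18.56.

18.56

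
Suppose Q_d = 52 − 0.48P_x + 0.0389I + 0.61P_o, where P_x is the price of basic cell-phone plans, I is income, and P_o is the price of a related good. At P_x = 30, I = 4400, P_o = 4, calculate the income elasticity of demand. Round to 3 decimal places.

Evaluating quantity at (P_x, I, P_o) gives Q_d = 52 − 0.48(30) + 0.0389(4400) + 0.61(4) = 52 − 14.4 + 171.16 + 2.44 = 211.2.
∂Q_d/∂I = +0.0389, so E_I = 0.0389·(4400/211.2) ≈ 0.810.
E_I ∈ (0,1): normal good (necessity).

0.810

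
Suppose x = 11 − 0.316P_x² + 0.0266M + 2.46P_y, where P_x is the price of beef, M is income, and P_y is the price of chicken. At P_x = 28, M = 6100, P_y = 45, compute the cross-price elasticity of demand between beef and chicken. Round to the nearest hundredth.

Evaluating quantity at (P_x, M, P_y) gives x = 11 − 0.316(28)² + 0.0266(6100) + 2.46(45) = 11 − 247.744 + 162.26 + 110.7 = 36.216.
∂x/∂P_y = +2.46, so E_xy = 2.46·(45/36.216) ≈ 3.06.
E_xy > 0: the goods are substitutes.

3.06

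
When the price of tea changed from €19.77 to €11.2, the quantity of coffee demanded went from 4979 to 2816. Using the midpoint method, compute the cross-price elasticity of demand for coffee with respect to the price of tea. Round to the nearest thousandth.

1.003

%ΔQ_x = (2816 − 4979)/[(4979+2816)/2] = -2163/3897.5 ≈ -0.5550.
%ΔP_y = (11.2 − 19.77)/[(19.77+11.2)/2] ≈ -0.5534.
E_xy = -0.5550/-0.5534 ≈ 1.003.
E_xy > 0, so coffee and tea are substitutes.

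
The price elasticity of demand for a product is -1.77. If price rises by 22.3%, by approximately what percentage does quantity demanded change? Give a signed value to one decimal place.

%ΔQ ≈ E × %ΔP = (-1.77) × (22.3%) ≈ -39.5%.

-39.5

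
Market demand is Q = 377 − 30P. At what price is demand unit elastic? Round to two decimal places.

For linear demand Q = a − bP, E = −bP/(a − bP). |E| = 1 ⇒ bP = a − bP ⇒ P = a/(2b).
P = 377/(2·30) ≈ 6.28.

6.28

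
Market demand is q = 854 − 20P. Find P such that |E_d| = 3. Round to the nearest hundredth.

Set −bP/(a − bP) = −3 ⇒ bP = 3(a − bP) ⇒ bP(1+3) = 3·a.
P = 3·854/(20·4) ≈ 32.03.

32.03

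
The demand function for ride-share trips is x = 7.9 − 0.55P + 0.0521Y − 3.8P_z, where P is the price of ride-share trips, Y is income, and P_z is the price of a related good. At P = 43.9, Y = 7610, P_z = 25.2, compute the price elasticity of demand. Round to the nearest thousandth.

x = 7.9 − 0.55(43.9) + 0.0521(7610) − 3.8(25.2) = 7.9 − 24.145 + 396.481 − 95.76 = 284.476.
∂x/∂P = −0.55, so E_p = (−0.55)·(43.9/284.476) ≈ -0.085.
|E_p| < 1: demand is inelastic.

-0.085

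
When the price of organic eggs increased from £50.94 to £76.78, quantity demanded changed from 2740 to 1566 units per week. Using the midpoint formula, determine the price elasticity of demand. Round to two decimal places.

-1.35

%ΔQ = (1566 − 2740)/[(2740 + 1566)/2] = -1174/2153 ≈ -0.5453.
%ΔP = (76.78 − 50.94)/[(50.94 + 76.78)/2] = 25.84/63.86 ≈ 0.4046.
Arc elasticity E = %ΔQ/%ΔP ≈ -0.5453/0.4046 ≈ -1.35.
|E| > 1: demand is elastic over this range.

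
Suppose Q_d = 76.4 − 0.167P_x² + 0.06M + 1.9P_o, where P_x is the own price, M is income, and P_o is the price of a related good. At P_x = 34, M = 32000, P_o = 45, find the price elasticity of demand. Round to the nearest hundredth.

Evaluating quantity at (P_x, M, P_o) gives Q_d = 76.4 − 0.167(34)² + 0.06(32000) + 1.9(45) = 76.4 − 193.052 + 1920 + 85.5 = 1888.848.
∂Q_d/∂P_x = −2·0.167·P_x = -11.356, so E_p = -11.356·(34/1888.848) ≈ -0.20.
|E_p| < 1: demand is inelastic.

-0.20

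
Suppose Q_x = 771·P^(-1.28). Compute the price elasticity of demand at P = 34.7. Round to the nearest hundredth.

-1.28

For a Cobb–Douglas (constant-elasticity) form Q_x = A·P^α·…, the elasticity with respect to P equals the exponent α at every point.
Here the exponent on P is -1.28, so the price elasticity of demand is -1.28.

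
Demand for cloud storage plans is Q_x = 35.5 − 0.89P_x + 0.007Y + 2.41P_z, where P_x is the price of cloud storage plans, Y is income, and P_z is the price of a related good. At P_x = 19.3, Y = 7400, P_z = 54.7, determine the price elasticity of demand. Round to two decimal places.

Substituting, Q_x = 35.5 − 0.89(19.3) + 0.007(7400) + 2.41(54.7) = 35.5 − 17.177 + 51.8 + 131.827 = 201.95.
∂Q_x/∂P_x = −0.89, so E_p = (−0.89)·(19.3/201.95) ≈ -0.09.
|E_p| < 1: demand is inelastic.

-0.09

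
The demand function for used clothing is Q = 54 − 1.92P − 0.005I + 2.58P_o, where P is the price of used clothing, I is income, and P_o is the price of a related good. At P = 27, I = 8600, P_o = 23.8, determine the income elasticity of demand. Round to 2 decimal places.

-2.09

Evaluating quantity at (P, I, P_o) gives Q = 54 − 1.92(27) − 0.005(8600) + 2.58(23.8) = 54 − 51.84 − 43 + 61.404 = 20.564.
∂Q/∂I = −0.005, so E_I = -0.005·(8600/20.564) ≈ -2.09.
E_I < 0: inferior good.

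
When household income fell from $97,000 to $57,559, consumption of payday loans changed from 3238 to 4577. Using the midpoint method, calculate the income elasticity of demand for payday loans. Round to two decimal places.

%ΔQ = (4577 − 3238)/[(3238+4577)/2] = 1339/3907.5 ≈ 0.3427.
%ΔY = (57,559 − 97,000)/[(97,000+57,559)/2] = -39441/77279.5 ≈ -0.5104.
E_I = %ΔQ/%ΔY ≈ -0.67.
E_I < 0: inferior good.

-0.67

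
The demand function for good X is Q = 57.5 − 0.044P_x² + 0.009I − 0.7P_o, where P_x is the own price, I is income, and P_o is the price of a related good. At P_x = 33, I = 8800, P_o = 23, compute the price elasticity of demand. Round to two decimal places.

Substituting, Q = 57.5 − 0.044(33)² + 0.009(8800) − 0.7(23) = 57.5 − 47.916 + 79.2 − 16.1 = 72.684.
∂Q/∂P_x = −2·0.044·P_x = -2.904, so E_p = -2.904·(33/72.684) ≈ -1.32.
|E_p| > 1: demand is elastic.

-1.32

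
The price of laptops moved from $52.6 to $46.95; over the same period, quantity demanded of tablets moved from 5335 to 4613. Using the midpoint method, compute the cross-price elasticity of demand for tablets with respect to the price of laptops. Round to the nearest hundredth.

1.28

%ΔQ_x = (4613 − 5335)/[(5335+4613)/2] = -722/4974 ≈ -0.1452.
%ΔP_y = (46.95 − 52.6)/[(52.6+46.95)/2] ≈ -0.1135.
E_xy = -0.1452/-0.1135 ≈ 1.28.
E_xy > 0, so tablets and laptops are substitutes.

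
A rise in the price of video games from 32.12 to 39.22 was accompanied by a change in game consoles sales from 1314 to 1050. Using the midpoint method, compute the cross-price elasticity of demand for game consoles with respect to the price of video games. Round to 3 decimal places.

-1.122

%ΔQ_x = (1050 − 1314)/[(1314+1050)/2] = -264/1182 ≈ -0.2234.
%ΔP_y = (39.22 − 32.12)/[(32.12+39.22)/2] ≈ 0.1990.
E_xy = -0.2234/0.1990 ≈ -1.122.
E_xy < 0, so game consoles and video games are complements.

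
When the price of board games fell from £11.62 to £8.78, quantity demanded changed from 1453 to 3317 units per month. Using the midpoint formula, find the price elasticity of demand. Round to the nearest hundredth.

-2.81

%Δq = (3317 − 1453)/[(1453 + 3317)/2] = 1864/2385 ≈ 0.7816.
%Δp = (8.78 − 11.62)/[(11.62 + 8.78)/2] = -2.84/10.2 ≈ -0.2784.
Arc elasticity E = %Δq/%Δp ≈ 0.7816/-0.2784 ≈ -2.81.
|E| > 1: demand is elastic over this range.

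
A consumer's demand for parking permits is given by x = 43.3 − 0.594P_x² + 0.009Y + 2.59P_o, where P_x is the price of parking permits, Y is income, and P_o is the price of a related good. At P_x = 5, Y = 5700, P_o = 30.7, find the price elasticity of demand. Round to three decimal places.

x = 43.3 − 0.594(5)² + 0.009(5700) + 2.59(30.7) = 43.3 − 14.85 + 51.3 + 79.513 = 159.263.
∂x/∂P_x = −2·0.594·P_x = -5.94, so E_p = -5.94·(5/159.263) ≈ -0.186.
|E_p| < 1: demand is inelastic.

-0.186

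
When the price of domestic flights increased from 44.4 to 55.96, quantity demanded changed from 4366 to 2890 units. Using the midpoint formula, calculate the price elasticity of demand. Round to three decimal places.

%Δq = (2890 − 4366)/[(4366 + 2890)/2] = -1476/3628 ≈ -0.4068.
%Δp = (55.96 − 44.4)/[(44.4 + 55.96)/2] = 11.56/50.18 ≈ 0.2304.
Arc elasticity E = %Δq/%Δp ≈ -0.4068/0.2304 ≈ -1.766.
|E| > 1: demand is elastic over this range.

-1.766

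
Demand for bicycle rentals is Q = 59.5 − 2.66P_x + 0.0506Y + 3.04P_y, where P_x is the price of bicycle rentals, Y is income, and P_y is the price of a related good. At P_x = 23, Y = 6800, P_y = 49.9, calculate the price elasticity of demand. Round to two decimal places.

-0.12

At the given point, Q = 59.5 − 2.66(23) + 0.0506(6800) + 3.04(49.9) = 59.5 − 61.18 + 344.08 + 151.696 = 494.096.
∂Q/∂P_x = −2.66, so E_p = (−2.66)·(23/494.096) ≈ -0.12.
|E_p| < 1: demand is inelastic.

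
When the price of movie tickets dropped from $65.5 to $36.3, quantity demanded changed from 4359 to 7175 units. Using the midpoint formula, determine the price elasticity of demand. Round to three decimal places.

%Δq = (7175 − 4359)/[(4359 + 7175)/2] = 2816/5767 ≈ 0.4883.
%Δp = (36.3 − 65.5)/[(65.5 + 36.3)/2] = -29.2/50.9 ≈ -0.5737.
Arc elasticity E = %Δq/%Δp ≈ 0.4883/-0.5737 ≈ -0.851.
|E| < 1: demand is inelastic over this range.

-0.851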